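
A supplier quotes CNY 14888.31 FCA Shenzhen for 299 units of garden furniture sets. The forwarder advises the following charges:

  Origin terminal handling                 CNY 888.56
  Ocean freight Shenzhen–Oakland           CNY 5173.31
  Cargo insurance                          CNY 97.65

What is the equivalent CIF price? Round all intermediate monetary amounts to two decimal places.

From FCA to CIF, the seller additionally bears: origin terminal, freight, insurance.
CIF price = 14888.31 + 888.56 + 5173.31 + 97.65 = 21047.83

CIF price: CNY 21047.83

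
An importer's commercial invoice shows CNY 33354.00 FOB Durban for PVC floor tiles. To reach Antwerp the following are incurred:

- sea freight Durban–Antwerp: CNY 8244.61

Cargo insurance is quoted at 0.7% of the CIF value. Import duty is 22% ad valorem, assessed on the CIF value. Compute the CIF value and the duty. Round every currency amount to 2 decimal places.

CIF value: CNY 41891.85; import duty: CNY 9216.21

Let C be the CIF value. C = FOB price + freight + 0.7% × C
C − 0.7% × C = 33354.00 + 8244.61
0.993 × C = 41598.61
C = 41598.61 / 0.993 = 41891.85
Insurance premium = 0.7% × 41891.85 = 293.24
Import duty = 41891.85 × 22% = 9216.21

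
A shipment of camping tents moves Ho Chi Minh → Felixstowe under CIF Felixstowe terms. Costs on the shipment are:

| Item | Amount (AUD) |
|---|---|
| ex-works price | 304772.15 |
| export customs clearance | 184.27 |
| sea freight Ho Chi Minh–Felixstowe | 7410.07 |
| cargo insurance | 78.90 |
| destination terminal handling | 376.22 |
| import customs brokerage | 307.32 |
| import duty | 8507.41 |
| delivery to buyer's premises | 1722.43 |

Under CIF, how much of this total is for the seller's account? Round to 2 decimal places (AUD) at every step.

CIF: the seller pays costs through ocean freight and marine insurance to the destination port.
Seller's account: goods 304772.15 + export clearance 184.27 + freight 7410.07 + insurance 78.90 = 312445.39
Buyer's account: destination terminal 376.22 + brokerage 307.32 + duty 8507.41 + delivery 1722.43 = 10913.38

Seller's account: AUD 312445.39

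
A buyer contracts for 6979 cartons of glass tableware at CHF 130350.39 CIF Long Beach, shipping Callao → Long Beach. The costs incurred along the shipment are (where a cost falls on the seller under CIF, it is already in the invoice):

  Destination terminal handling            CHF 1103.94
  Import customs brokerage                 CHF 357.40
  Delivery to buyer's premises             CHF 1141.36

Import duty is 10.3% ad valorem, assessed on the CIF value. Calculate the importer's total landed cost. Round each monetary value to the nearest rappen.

Total landed cost: CHF 146379.18

CIF: the seller pays costs through ocean freight and marine insurance to the destination port.
The CIF price already equals the CIF value: 130350.39
Import duty = 130350.39 × 10.3% = 13426.09
Buyer bears: destination terminal 1103.94 + brokerage 357.40 + delivery 1141.36 + duty 13426.09 = 16028.79
Landed cost = invoice 130350.39 + 16028.79 = 146379.18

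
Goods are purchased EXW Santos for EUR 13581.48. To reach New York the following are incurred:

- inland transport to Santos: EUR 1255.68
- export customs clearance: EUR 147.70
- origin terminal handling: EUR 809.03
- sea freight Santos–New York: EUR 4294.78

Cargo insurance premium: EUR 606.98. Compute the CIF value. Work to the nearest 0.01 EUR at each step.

CIF = EXW price + pre-shipment costs + freight + insurance
CIF = 13581.48 + 1255.68 + 147.70 + 809.03 + 4294.78 + 606.98 = 20695.65

CIF value: EUR 20695.65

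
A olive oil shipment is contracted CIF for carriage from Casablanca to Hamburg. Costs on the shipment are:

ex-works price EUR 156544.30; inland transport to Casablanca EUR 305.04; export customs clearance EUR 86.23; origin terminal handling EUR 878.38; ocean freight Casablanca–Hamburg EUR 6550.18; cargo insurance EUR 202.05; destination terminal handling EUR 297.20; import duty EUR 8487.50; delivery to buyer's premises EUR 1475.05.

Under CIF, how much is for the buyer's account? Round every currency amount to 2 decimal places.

CIF: the seller pays costs through ocean freight and marine insurance to the destination port.
Seller's account: goods 156544.30 + inland to port 305.04 + export clearance 86.23 + origin terminal 878.38 + freight 6550.18 + insurance 202.05 = 164566.18
Buyer's account: destination terminal 297.20 + duty 8487.50 + delivery 1475.05 = 10259.75

Buyer's account: EUR 10259.75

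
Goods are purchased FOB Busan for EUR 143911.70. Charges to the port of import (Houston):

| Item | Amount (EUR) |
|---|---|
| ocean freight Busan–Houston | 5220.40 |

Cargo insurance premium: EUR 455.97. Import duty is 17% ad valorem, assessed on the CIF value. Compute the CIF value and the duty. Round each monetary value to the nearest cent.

CIF value: EUR 149588.07; import duty: EUR 25429.97

CIF = FOB price + freight + insurance
CIF = 143911.70 + 5220.40 + 455.97 = 149588.07
Import duty = 149588.07 × 17% = 25429.97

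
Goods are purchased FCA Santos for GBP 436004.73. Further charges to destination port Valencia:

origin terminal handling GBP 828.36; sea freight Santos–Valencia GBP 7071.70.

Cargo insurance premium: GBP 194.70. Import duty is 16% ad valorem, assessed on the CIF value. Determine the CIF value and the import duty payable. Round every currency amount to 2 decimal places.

CIF value: GBP 444099.49; import duty: GBP 71055.92

CIF = FCA price + pre-shipment costs + freight + insurance
CIF = 436004.73 + 828.36 + 7071.70 + 194.70 = 444099.49
Import duty = 444099.49 × 16% = 71055.92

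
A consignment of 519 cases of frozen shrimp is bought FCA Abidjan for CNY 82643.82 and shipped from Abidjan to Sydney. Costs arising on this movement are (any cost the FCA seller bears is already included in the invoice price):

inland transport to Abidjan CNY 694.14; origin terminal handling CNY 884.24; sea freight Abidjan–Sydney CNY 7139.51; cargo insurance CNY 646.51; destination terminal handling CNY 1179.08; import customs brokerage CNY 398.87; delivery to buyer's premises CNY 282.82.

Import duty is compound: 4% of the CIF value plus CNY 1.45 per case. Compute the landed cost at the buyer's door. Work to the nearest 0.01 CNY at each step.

FCA: the seller delivers export-cleared goods to the carrier; the buyer bears costs from that point.
Already in the invoice (seller's account under FCA): inland to port — exclude.
CIF value = FCA price + origin terminal + freight + insurance = 82643.82 + 884.24 + 7139.51 + 646.51 = 91314.08
Ad valorem component: 91314.08 × 4% = 3652.56
Specific component: 519 × 1.45 = 752.55
Import duty = 3652.56 + 752.55 = 4405.11
Buyer bears: origin terminal 884.24 + freight 7139.51 + insurance 646.51 + destination terminal 1179.08 + brokerage 398.87 + delivery 282.82 + duty 4405.11 = 14936.14
Landed cost = invoice 82643.82 + 14936.14 = 97579.96

Total landed cost: CNY 97579.96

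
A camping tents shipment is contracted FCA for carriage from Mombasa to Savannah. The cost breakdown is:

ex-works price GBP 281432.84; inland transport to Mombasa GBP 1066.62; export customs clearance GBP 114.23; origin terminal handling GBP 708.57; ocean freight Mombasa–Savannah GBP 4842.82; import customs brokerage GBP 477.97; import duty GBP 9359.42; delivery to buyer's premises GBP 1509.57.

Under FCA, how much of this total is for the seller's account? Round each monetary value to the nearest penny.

Seller's account: GBP 282613.69

FCA: the seller delivers export-cleared goods to the carrier; the buyer bears costs from that point.
Seller's account: goods 281432.84 + inland to port 1066.62 + export clearance 114.23 = 282613.69
Buyer's account: origin terminal 708.57 + freight 4842.82 + brokerage 477.97 + duty 9359.42 + delivery 1509.57 = 16898.35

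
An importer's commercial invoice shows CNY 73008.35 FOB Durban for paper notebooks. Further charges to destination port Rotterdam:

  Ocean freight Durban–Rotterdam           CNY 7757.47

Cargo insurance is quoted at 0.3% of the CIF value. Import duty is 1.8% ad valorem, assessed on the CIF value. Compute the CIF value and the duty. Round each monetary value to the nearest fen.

CIF value: CNY 81008.85; import duty: CNY 1458.16

Let C be the CIF value. C = FOB price + freight + 0.3% × C
C − 0.3% × C = 73008.35 + 7757.47
0.997 × C = 80765.82
C = 80765.82 / 0.997 = 81008.85
Insurance premium = 0.3% × 81008.85 = 243.03
Import duty = 81008.85 × 1.8% = 1458.16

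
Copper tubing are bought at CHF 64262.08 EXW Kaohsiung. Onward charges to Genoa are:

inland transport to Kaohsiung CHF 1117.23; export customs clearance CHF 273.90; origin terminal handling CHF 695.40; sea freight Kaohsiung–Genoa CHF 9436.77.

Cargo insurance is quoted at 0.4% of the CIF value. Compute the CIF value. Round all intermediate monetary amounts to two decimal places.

Let C be the CIF value. C = EXW price + pre-shipment costs + freight + 0.4% × C
C − 0.4% × C = 64262.08 + 1117.23 + 273.90 + 695.40 + 9436.77
0.996 × C = 75785.38
C = 75785.38 / 0.996 = 76089.74
Insurance premium = 0.4% × 76089.74 = 304.36

CIF value: CHF 76089.74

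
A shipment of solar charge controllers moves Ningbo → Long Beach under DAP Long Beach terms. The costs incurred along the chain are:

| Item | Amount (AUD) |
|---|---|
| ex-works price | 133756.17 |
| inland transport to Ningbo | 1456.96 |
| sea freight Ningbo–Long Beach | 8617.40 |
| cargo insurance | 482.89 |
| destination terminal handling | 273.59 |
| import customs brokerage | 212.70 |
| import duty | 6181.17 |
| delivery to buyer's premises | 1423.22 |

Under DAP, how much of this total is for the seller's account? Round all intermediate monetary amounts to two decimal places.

Seller's account: AUD 146010.23

DAP: the seller bears all costs to the named destination except import duty and clearance.
Seller's account: goods 133756.17 + inland to port 1456.96 + freight 8617.40 + insurance 482.89 + destination terminal 273.59 + delivery 1423.22 = 146010.23
Buyer's account: brokerage 212.70 + duty 6181.17 = 6393.87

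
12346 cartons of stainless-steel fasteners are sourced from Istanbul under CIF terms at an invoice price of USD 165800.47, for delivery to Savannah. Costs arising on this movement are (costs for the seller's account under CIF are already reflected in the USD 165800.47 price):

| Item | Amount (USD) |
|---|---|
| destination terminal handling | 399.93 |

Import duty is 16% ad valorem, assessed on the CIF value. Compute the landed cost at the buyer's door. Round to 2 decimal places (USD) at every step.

CIF: the seller pays costs through ocean freight and marine insurance to the destination port.
The CIF price already equals the CIF value: 165800.47
Import duty = 165800.47 × 16% = 26528.08
Buyer bears: destination terminal 399.93 + duty 26528.08 = 26928.01
Landed cost = invoice 165800.47 + 26928.01 = 192728.48

Total landed cost: USD 192728.48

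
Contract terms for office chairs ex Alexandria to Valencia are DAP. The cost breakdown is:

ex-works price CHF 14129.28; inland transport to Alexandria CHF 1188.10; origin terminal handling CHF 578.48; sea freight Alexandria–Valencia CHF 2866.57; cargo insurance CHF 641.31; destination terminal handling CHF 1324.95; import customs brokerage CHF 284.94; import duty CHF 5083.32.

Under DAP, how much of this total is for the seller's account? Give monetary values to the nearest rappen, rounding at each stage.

Seller's account: CHF 20728.69

DAP: the seller bears all costs to the named destination except import duty and clearance.
Seller's account: goods 14129.28 + inland to port 1188.10 + origin terminal 578.48 + freight 2866.57 + insurance 641.31 + destination terminal 1324.95 = 20728.69
Buyer's account: brokerage 284.94 + duty 5083.32 = 5368.26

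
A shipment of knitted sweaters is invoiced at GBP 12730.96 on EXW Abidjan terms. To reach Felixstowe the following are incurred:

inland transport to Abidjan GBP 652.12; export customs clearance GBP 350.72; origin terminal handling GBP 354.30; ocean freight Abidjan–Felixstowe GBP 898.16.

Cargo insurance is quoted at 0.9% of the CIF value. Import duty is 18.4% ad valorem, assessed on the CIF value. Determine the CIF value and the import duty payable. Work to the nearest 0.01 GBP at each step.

Let C be the CIF value. C = EXW price + pre-shipment costs + freight + 0.9% × C
C − 0.9% × C = 12730.96 + 652.12 + 350.72 + 354.30 + 898.16
0.991 × C = 14986.26
C = 14986.26 / 0.991 = 15122.36
Insurance premium = 0.9% × 15122.36 = 136.10
Import duty = 15122.36 × 18.4% = 2782.51

CIF value: GBP 15122.36; import duty: GBP 2782.51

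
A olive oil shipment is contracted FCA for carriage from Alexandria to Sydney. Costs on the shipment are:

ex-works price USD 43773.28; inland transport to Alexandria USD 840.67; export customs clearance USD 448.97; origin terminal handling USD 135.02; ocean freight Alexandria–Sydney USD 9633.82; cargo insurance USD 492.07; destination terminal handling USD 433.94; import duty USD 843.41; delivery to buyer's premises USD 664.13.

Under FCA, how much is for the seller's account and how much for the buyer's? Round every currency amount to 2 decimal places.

Seller: USD 45062.92; buyer: USD 12202.39

FCA: the seller delivers export-cleared goods to the carrier; the buyer bears costs from that point.
Seller's account: goods 43773.28 + inland to port 840.67 + export clearance 448.97 = 45062.92
Buyer's account: origin terminal 135.02 + freight 9633.82 + insurance 492.07 + destination terminal 433.94 + duty 843.41 + delivery 664.13 = 12202.39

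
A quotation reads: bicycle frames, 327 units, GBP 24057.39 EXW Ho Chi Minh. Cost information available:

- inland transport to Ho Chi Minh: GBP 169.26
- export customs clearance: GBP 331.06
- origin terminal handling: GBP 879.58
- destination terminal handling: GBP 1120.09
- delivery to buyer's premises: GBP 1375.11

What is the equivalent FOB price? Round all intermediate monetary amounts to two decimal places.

FOB price: GBP 25437.29

Not relevant to the conversion: delivery, destination terminal — on the buyer under both terms; not part of either seller's price.
From EXW to FOB, the seller additionally bears: inland to port, export clearance, origin terminal.
FOB price = 24057.39 + 169.26 + 331.06 + 879.58 = 25437.29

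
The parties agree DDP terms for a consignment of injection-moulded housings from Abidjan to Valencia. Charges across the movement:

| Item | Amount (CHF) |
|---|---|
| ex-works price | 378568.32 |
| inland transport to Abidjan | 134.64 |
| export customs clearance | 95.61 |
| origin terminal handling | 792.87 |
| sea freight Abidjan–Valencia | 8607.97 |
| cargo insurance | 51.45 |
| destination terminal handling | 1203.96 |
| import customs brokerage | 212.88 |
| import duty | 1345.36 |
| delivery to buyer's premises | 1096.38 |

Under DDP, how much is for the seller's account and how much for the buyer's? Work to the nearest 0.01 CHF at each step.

Seller: CHF 392109.44; buyer: CHF 0.00

DDP: the seller bears all costs including import duty.
Seller's account: goods 378568.32 + inland to port 134.64 + export clearance 95.61 + origin terminal 792.87 + freight 8607.97 + insurance 51.45 + destination terminal 1203.96 + brokerage 212.88 + duty 1345.36 + delivery 1096.38 = 392109.44
Buyer's account: 0.00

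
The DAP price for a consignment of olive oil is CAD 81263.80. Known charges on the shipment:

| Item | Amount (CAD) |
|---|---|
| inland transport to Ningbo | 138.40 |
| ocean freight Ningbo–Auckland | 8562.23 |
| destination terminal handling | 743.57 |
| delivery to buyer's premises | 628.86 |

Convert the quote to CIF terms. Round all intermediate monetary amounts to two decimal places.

Not relevant to the conversion: inland to port, freight — on the seller under both DAP and CIF; already in the DAP price and stays in the CIF price.
From DAP to CIF, the seller no longer bears: destination terminal, delivery.
CIF price = 81263.80 − 743.57 − 628.86 = 79891.37

CIF price: CAD 79891.37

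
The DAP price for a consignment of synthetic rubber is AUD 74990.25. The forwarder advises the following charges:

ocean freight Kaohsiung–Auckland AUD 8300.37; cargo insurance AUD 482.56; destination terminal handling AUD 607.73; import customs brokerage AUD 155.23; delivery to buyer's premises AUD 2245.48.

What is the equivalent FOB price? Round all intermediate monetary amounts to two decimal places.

Not relevant to the conversion: brokerage — on the buyer under both terms; not part of either seller's price.
From DAP to FOB, the seller no longer bears: freight, insurance, destination terminal, delivery.
FOB price = 74990.25 − 8300.37 − 482.56 − 607.73 − 2245.48 = 63354.11

FOB price: AUD 63354.11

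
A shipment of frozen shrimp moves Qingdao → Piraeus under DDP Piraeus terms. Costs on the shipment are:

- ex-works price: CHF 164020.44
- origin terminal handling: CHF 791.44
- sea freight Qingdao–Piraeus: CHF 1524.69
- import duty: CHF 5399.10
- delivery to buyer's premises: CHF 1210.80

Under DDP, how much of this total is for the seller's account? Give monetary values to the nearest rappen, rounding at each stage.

DDP: the seller bears all costs including import duty.
Seller's account: goods 164020.44 + origin terminal 791.44 + freight 1524.69 + duty 5399.10 + delivery 1210.80 = 172946.47
Buyer's account: 0.00

Seller's account: CHF 172946.47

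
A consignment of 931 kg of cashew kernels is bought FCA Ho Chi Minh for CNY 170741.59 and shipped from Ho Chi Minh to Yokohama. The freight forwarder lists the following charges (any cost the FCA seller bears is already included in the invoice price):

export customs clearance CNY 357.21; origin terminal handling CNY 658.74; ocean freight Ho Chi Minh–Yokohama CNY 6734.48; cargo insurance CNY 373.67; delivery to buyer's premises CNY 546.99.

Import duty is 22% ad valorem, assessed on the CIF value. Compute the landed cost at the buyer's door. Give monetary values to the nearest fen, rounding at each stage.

Total landed cost: CNY 218327.34

FCA: the seller delivers export-cleared goods to the carrier; the buyer bears costs from that point.
Already in the invoice (seller's account under FCA): export clearance — exclude.
CIF value = FCA price + origin terminal + freight + insurance = 170741.59 + 658.74 + 6734.48 + 373.67 = 178508.48
Import duty = 178508.48 × 22% = 39271.87
Buyer bears: origin terminal 658.74 + freight 6734.48 + insurance 373.67 + delivery 546.99 + duty 39271.87 = 47585.75
Landed cost = invoice 170741.59 + 47585.75 = 218327.34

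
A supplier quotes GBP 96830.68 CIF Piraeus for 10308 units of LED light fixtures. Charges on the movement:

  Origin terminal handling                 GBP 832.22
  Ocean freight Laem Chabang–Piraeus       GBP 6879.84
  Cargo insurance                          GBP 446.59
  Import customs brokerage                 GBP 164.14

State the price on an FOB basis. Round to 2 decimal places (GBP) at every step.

FOB price: GBP 89504.25

Not relevant to the conversion: origin terminal — on the seller under both CIF and FOB; already in the CIF price and stays in the FOB price. brokerage — on the buyer under both terms; not part of either seller's price.
From CIF to FOB, the seller no longer bears: freight, insurance.
FOB price = 96830.68 − 6879.84 − 446.59 = 89504.25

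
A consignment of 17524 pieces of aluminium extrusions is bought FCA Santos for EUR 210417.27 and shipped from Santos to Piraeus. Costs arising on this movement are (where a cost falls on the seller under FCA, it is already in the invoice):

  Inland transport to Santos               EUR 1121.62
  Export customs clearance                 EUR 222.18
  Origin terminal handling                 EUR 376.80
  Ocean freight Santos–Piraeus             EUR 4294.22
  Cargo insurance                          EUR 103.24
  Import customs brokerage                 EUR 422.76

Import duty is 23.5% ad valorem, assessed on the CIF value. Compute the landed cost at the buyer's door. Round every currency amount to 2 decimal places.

Total landed cost: EUR 266184.30

FCA: the seller delivers export-cleared goods to the carrier; the buyer bears costs from that point.
Already in the invoice (seller's account under FCA): inland to port, export clearance — exclude.
CIF value = FCA price + origin terminal + freight + insurance = 210417.27 + 376.80 + 4294.22 + 103.24 = 215191.53
Import duty = 215191.53 × 23.5% = 50570.01
Buyer bears: origin terminal 376.80 + freight 4294.22 + insurance 103.24 + brokerage 422.76 + duty 50570.01 = 55767.03
Landed cost = invoice 210417.27 + 55767.03 = 266184.30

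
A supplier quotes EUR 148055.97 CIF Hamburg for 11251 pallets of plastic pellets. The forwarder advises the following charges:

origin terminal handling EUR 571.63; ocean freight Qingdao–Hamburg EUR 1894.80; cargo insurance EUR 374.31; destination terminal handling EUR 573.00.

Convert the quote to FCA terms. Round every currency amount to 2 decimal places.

Not relevant to the conversion: destination terminal — on the buyer under both terms; not part of either seller's price.
From CIF to FCA, the seller no longer bears: origin terminal, freight, insurance.
FCA price = 148055.97 − 571.63 − 1894.80 − 374.31 = 145215.23

FCA price: EUR 145215.23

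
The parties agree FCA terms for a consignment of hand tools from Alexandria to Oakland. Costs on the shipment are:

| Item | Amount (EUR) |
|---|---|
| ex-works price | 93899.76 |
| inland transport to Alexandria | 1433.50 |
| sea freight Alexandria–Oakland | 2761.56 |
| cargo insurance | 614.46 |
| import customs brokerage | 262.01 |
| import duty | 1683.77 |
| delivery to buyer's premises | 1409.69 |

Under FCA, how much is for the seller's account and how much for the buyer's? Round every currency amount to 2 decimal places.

FCA: the seller delivers export-cleared goods to the carrier; the buyer bears costs from that point.
Seller's account: goods 93899.76 + inland to port 1433.50 = 95333.26
Buyer's account: freight 2761.56 + insurance 614.46 + brokerage 262.01 + duty 1683.77 + delivery 1409.69 = 6731.49

Seller: EUR 95333.26; buyer: EUR 6731.49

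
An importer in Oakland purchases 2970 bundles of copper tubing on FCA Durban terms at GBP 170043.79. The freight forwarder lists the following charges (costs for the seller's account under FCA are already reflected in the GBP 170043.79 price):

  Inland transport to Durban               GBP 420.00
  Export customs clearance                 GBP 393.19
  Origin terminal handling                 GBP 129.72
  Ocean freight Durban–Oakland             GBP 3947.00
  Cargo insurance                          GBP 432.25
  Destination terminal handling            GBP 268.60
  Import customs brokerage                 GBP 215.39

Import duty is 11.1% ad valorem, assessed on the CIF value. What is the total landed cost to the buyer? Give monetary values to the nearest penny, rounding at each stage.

Total landed cost: GBP 194412.11

FCA: the seller delivers export-cleared goods to the carrier; the buyer bears costs from that point.
Already in the invoice (seller's account under FCA): inland to port, export clearance — exclude.
CIF value = FCA price + origin terminal + freight + insurance = 170043.79 + 129.72 + 3947.00 + 432.25 = 174552.76
Import duty = 174552.76 × 11.1% = 19375.36
Buyer bears: origin terminal 129.72 + freight 3947.00 + insurance 432.25 + destination terminal 268.60 + brokerage 215.39 + duty 19375.36 = 24368.32
Landed cost = invoice 170043.79 + 24368.32 = 194412.11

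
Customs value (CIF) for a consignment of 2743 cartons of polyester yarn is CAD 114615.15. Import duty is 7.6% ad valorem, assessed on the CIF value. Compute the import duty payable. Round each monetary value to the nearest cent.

Import duty = 114615.15 × 7.6% = 8710.75

Import duty: CAD 8710.75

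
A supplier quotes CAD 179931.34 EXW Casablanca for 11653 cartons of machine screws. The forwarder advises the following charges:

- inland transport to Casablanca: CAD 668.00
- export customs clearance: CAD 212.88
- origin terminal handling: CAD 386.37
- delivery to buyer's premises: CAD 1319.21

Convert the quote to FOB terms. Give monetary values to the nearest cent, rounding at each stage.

FOB price: CAD 181198.59

Not relevant to the conversion: delivery — on the buyer under both terms; not part of either seller's price.
From EXW to FOB, the seller additionally bears: inland to port, export clearance, origin terminal.
FOB price = 179931.34 + 668.00 + 212.88 + 386.37 = 181198.59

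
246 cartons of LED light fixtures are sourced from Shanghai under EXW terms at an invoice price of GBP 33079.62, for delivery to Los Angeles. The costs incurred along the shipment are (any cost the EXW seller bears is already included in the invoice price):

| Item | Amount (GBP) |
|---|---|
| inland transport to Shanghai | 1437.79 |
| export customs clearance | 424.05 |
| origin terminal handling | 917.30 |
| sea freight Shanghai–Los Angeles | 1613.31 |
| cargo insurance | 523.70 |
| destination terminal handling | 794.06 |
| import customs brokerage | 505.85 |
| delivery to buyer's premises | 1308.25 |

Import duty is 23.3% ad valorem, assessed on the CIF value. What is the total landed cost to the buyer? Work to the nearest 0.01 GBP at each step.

EXW: the seller makes goods available at their premises; the buyer bears all onward costs.
CIF value = EXW price + inland to port + export clearance + origin terminal + freight + insurance = 33079.62 + 1437.79 + 424.05 + 917.30 + 1613.31 + 523.70 = 37995.77
Import duty = 37995.77 × 23.3% = 8853.01
Buyer bears: inland to port 1437.79 + export clearance 424.05 + origin terminal 917.30 + freight 1613.31 + insurance 523.70 + destination terminal 794.06 + brokerage 505.85 + delivery 1308.25 + duty 8853.01 = 16377.32
Landed cost = invoice 33079.62 + 16377.32 = 49456.94

Total landed cost: GBP 49456.94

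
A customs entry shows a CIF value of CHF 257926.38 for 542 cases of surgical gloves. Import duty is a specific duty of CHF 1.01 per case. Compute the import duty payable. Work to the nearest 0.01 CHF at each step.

Import duty: CHF 547.42

Import duty = 542 × 1.01 = 547.42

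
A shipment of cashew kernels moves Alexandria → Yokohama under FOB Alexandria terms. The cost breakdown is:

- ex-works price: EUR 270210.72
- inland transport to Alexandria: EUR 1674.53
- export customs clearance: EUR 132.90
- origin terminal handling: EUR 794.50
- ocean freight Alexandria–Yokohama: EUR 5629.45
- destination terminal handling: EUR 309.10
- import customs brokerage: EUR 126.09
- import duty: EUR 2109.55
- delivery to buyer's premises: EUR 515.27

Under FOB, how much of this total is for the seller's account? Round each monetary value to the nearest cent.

Seller's account: EUR 272812.65

FOB: the seller bears costs until goods are on board at the origin port; the buyer bears freight, insurance and all costs thereafter.
Seller's account: goods 270210.72 + inland to port 1674.53 + export clearance 132.90 + origin terminal 794.50 = 272812.65
Buyer's account: freight 5629.45 + destination terminal 309.10 + brokerage 126.09 + duty 2109.55 + delivery 515.27 = 8689.46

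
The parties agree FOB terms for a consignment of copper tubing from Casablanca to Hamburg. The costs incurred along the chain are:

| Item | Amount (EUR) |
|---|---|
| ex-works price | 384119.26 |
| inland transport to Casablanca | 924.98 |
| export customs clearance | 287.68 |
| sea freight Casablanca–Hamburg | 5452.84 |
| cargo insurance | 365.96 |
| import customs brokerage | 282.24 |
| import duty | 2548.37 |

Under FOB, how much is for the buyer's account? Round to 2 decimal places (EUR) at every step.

FOB: the seller bears costs until goods are on board at the origin port; the buyer bears freight, insurance and all costs thereafter.
Seller's account: goods 384119.26 + inland to port 924.98 + export clearance 287.68 = 385331.92
Buyer's account: freight 5452.84 + insurance 365.96 + brokerage 282.24 + duty 2548.37 = 8649.41

Buyer's account: EUR 8649.41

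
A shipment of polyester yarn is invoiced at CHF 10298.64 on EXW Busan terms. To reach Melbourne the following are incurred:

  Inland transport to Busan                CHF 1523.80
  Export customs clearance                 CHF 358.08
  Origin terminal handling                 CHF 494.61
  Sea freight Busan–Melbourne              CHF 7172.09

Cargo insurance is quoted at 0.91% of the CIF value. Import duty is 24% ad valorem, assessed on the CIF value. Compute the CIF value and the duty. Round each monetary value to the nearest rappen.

Let C be the CIF value. C = EXW price + pre-shipment costs + freight + 0.91% × C
C − 0.91% × C = 10298.64 + 1523.80 + 358.08 + 494.61 + 7172.09
0.9909 × C = 19847.22
C = 19847.22 / 0.9909 = 20029.49
Insurance premium = 0.91% × 20029.49 = 182.27
Import duty = 20029.49 × 24% = 4807.08

CIF value: CHF 20029.49; import duty: CHF 4807.08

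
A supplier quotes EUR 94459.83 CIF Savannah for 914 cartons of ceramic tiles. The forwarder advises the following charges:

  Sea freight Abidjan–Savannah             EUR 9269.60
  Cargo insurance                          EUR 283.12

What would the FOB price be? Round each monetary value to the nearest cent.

From CIF to FOB, the seller no longer bears: freight, insurance.
FOB price = 94459.83 − 9269.60 − 283.12 = 84907.11

FOB price: EUR 84907.11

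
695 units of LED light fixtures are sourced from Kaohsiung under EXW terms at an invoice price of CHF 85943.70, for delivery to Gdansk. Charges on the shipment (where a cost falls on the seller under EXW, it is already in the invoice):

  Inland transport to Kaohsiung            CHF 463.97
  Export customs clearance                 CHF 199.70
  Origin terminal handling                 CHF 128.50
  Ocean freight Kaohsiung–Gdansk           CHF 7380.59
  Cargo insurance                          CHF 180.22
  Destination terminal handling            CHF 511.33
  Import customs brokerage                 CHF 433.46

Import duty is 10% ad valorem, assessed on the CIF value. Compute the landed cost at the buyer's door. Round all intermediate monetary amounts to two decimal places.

Total landed cost: CHF 104671.14

EXW: the seller makes goods available at their premises; the buyer bears all onward costs.
CIF value = EXW price + inland to port + export clearance + origin terminal + freight + insurance = 85943.70 + 463.97 + 199.70 + 128.50 + 7380.59 + 180.22 = 94296.68
Import duty = 94296.68 × 10% = 9429.67
Buyer bears: inland to port 463.97 + export clearance 199.70 + origin terminal 128.50 + freight 7380.59 + insurance 180.22 + destination terminal 511.33 + brokerage 433.46 + duty 9429.67 = 18727.44
Landed cost = invoice 85943.70 + 18727.44 = 104671.14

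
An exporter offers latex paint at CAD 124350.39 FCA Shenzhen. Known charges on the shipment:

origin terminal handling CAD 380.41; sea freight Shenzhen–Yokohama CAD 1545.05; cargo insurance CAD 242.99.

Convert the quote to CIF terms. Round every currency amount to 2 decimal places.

From FCA to CIF, the seller additionally bears: origin terminal, freight, insurance.
CIF price = 124350.39 + 380.41 + 1545.05 + 242.99 = 126518.84

CIF price: CAD 126518.84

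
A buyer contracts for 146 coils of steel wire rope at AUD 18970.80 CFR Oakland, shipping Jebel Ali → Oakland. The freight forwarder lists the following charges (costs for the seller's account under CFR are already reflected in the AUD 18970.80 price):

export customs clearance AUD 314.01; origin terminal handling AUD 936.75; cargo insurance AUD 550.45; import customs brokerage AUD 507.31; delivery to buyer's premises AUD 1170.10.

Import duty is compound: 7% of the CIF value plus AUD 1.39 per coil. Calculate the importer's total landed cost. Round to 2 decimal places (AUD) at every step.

CFR: the seller pays costs through ocean freight to the destination port, but not insurance.
Already in the invoice (seller's account under CFR): export clearance, origin terminal — exclude.
CIF value = CFR price + insurance = 18970.80 + 550.45 = 19521.25
Ad valorem component: 19521.25 × 7% = 1366.49
Specific component: 146 × 1.39 = 202.94
Import duty = 1366.49 + 202.94 = 1569.43
Buyer bears: insurance 550.45 + brokerage 507.31 + delivery 1170.10 + duty 1569.43 = 3797.29
Landed cost = invoice 18970.80 + 3797.29 = 22768.09

Total landed cost: AUD 22768.09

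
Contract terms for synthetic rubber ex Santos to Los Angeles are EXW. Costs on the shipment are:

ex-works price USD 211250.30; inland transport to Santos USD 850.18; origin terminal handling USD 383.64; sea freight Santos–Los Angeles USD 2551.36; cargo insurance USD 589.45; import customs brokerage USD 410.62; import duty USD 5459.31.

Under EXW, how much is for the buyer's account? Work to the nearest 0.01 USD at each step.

EXW: the seller makes goods available at their premises; the buyer bears all onward costs.
Seller's account: goods 211250.30 = 211250.30
Buyer's account: inland to port 850.18 + origin terminal 383.64 + freight 2551.36 + insurance 589.45 + brokerage 410.62 + duty 5459.31 = 10244.56

Buyer's account: USD 10244.56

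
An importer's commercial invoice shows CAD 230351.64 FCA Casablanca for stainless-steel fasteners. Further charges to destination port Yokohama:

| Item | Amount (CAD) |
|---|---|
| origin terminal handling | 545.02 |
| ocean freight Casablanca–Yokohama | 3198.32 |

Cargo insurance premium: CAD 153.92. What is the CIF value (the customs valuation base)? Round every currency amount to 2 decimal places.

CIF = FCA price + pre-shipment costs + freight + insurance
CIF = 230351.64 + 545.02 + 3198.32 + 153.92 = 234248.90

CIF value: CAD 234248.90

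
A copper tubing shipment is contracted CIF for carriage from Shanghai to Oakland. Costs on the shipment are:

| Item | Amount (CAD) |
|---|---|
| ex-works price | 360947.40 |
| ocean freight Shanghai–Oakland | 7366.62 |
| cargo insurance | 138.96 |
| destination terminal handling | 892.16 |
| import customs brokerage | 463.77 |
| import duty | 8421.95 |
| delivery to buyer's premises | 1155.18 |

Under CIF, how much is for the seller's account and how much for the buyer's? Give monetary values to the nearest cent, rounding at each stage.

Seller: CAD 368452.98; buyer: CAD 10933.06

CIF: the seller pays costs through ocean freight and marine insurance to the destination port.
Seller's account: goods 360947.40 + freight 7366.62 + insurance 138.96 = 368452.98
Buyer's account: destination terminal 892.16 + brokerage 463.77 + duty 8421.95 + delivery 1155.18 = 10933.06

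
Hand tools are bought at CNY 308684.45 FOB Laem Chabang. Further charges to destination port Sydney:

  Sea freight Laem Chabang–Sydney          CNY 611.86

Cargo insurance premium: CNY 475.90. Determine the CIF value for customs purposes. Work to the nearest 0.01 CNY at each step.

CIF = FOB price + freight + insurance
CIF = 308684.45 + 611.86 + 475.90 = 309772.21

CIF value: CNY 309772.21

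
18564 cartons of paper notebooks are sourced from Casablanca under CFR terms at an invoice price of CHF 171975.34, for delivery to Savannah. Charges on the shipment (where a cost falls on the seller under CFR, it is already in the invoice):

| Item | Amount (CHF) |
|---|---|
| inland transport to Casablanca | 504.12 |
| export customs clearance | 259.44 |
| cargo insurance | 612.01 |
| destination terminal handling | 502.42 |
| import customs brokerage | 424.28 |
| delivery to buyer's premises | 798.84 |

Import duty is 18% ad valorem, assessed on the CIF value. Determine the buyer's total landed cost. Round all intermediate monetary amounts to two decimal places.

Total landed cost: CHF 205378.61

CFR: the seller pays costs through ocean freight to the destination port, but not insurance.
Already in the invoice (seller's account under CFR): inland to port, export clearance — exclude.
CIF value = CFR price + insurance = 171975.34 + 612.01 = 172587.35
Import duty = 172587.35 × 18% = 31065.72
Buyer bears: insurance 612.01 + destination terminal 502.42 + brokerage 424.28 + delivery 798.84 + duty 31065.72 = 33403.27
Landed cost = invoice 171975.34 + 33403.27 = 205378.61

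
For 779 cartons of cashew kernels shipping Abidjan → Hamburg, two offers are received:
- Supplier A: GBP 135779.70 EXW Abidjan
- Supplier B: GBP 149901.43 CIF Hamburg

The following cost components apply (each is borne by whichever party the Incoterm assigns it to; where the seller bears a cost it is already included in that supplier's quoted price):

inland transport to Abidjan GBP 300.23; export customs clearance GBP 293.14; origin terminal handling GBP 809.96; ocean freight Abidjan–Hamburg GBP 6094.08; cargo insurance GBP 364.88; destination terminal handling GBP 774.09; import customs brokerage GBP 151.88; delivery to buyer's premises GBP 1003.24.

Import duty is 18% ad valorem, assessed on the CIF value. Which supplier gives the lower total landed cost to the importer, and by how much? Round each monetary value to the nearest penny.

Supplier A (EXW):
CIF value = EXW price + inland to port + export clearance + origin terminal + freight + insurance = 135779.70 + 300.23 + 293.14 + 809.96 + 6094.08 + 364.88 = 143641.99
Import duty = 143641.99 × 18% = 25855.56
Buyer bears (A): 300.23 + 293.14 + 809.96 + 6094.08 + 364.88 + 774.09 + 151.88 + 1003.24 = 9791.50
Landed cost (A) = invoice 135779.70 + 9791.50 + duty 25855.56 = 171426.76
Supplier B (CIF):
The CIF price already equals the CIF value: 149901.43
Import duty = 149901.43 × 18% = 26982.26
Buyer bears (B): 774.09 + 151.88 + 1003.24 = 1929.21
Landed cost (B) = invoice 149901.43 + 1929.21 + duty 26982.26 = 178812.90
Difference = |171426.76 − 178812.90| = 7386.14

Supplier A is cheaper by GBP 7386.14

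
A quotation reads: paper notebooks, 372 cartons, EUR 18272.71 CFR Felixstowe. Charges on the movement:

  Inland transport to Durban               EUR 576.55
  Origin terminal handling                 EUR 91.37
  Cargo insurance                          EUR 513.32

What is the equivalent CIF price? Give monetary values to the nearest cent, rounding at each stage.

Not relevant to the conversion: origin terminal, inland to port — on the seller under both CFR and CIF; already in the CFR price and stays in the CIF price.
From CFR to CIF, the seller additionally bears: insurance.
CIF price = 18272.71 + 513.32 = 18786.03

CIF price: EUR 18786.03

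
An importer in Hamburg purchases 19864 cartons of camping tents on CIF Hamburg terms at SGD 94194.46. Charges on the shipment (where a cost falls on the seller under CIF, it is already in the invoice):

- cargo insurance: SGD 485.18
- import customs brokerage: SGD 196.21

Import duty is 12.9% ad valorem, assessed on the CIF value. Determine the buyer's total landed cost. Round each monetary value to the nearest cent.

CIF: the seller pays costs through ocean freight and marine insurance to the destination port.
Already in the invoice (seller's account under CIF): insurance — exclude.
The CIF price already equals the CIF value: 94194.46
Import duty = 94194.46 × 12.9% = 12151.09
Buyer bears: brokerage 196.21 + duty 12151.09 = 12347.30
Landed cost = invoice 94194.46 + 12347.30 = 106541.76

Total landed cost: SGD 106541.76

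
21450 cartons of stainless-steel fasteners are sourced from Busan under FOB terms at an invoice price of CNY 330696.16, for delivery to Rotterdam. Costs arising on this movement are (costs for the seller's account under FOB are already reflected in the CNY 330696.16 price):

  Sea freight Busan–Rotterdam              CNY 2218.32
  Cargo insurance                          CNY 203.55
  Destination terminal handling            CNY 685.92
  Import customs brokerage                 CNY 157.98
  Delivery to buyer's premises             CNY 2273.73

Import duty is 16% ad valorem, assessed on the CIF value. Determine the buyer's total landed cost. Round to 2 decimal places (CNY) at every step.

FOB: the seller bears costs until goods are on board at the origin port; the buyer bears freight, insurance and all costs thereafter.
CIF value = FOB price + freight + insurance = 330696.16 + 2218.32 + 203.55 = 333118.03
Import duty = 333118.03 × 16% = 53298.88
Buyer bears: freight 2218.32 + insurance 203.55 + destination terminal 685.92 + brokerage 157.98 + delivery 2273.73 + duty 53298.88 = 58838.38
Landed cost = invoice 330696.16 + 58838.38 = 389534.54

Total landed cost: CNY 389534.54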